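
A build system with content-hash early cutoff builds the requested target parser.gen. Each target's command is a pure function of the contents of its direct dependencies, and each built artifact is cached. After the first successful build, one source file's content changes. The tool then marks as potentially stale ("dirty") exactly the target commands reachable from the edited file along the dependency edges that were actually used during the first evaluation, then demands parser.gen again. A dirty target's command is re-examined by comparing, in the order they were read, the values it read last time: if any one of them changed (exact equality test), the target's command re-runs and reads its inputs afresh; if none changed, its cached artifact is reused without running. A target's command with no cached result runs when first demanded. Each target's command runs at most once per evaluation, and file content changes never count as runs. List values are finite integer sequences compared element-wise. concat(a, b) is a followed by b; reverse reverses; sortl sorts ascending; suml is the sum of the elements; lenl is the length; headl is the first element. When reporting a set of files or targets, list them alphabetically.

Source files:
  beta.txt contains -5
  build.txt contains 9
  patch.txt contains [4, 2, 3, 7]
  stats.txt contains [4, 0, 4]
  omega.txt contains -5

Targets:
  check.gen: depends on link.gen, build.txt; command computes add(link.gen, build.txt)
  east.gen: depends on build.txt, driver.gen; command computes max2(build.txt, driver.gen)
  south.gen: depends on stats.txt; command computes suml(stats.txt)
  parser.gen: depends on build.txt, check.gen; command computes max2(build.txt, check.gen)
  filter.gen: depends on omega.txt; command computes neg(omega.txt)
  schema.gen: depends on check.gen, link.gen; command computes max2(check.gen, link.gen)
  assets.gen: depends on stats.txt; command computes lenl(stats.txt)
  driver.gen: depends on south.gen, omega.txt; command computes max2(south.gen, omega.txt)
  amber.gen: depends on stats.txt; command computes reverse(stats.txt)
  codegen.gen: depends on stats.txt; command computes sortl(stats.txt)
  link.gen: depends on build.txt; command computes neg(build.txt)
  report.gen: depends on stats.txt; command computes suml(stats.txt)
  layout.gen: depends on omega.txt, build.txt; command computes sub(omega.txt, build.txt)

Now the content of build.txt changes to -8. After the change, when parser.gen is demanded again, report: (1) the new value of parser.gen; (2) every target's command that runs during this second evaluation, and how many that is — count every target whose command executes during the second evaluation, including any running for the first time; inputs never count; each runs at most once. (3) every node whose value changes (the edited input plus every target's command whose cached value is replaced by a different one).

New value of parser.gen: 0.
Target commands that run: check.gen, link.gen, parser.gen — 3 in total.
Values that change: build.txt, link.gen, parser.gen.

First evaluation (everything demanded from the output):
  link.gen = neg(9) = -9
  check.gen = add(-9, 9) = 0
  parser.gen = max2(9, 0) = 9

Propagation after the edit:
  link.gen: runs — build.txt 9->-8; result 8.
  check.gen: runs — link.gen -9->8; build.txt 9->-8; result 0 (same value as before).
  parser.gen: runs — build.txt 9->-8; result 0.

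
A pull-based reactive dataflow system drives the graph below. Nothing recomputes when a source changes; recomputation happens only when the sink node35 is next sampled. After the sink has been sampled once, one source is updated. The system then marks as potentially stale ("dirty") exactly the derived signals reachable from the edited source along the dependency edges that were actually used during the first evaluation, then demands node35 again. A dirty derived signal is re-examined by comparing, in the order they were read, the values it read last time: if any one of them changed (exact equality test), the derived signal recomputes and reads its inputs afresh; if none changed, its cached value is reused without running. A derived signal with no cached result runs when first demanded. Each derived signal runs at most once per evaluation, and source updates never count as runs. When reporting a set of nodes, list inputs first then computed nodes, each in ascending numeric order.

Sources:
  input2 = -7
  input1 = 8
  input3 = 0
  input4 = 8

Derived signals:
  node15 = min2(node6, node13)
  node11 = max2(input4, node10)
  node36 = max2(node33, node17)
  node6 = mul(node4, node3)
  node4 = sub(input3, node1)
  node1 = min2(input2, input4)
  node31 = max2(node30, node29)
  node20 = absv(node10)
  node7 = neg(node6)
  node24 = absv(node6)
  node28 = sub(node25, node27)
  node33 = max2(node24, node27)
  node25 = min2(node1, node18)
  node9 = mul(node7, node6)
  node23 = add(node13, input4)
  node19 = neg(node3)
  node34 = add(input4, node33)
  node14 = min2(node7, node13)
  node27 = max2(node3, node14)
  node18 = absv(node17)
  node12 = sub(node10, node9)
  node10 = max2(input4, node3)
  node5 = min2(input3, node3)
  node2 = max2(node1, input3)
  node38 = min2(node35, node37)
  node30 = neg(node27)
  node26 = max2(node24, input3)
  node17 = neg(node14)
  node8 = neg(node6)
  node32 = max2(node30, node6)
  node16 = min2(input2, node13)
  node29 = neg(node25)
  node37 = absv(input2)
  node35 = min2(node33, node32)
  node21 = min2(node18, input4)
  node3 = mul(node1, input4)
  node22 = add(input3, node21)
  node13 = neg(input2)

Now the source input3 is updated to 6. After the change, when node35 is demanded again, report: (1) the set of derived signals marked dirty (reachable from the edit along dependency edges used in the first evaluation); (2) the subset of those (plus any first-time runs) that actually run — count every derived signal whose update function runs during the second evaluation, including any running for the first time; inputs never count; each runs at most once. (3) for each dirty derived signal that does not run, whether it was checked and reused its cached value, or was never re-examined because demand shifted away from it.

Marked dirty: node4, node6, node7, node14, node24, node27, node30, node32, node33, node35.
Derived signals that run: node4, node6, node7, node14, node24, node32, node33, node35 — 8 in total.
Checked but reused from cache: node27, node30.
Key observation: the cutoff stops propagation at node27 — its inputs' values are unchanged, so it reuses its cache.

First evaluation (everything demanded from the output):
  node1 = min2(-7, 8) = -7
  node3 = mul(-7, 8) = -56
  node4 = sub(0, -7) = 7
  node6 = mul(7, -56) = -392
  node7 = neg(-392) = 392
  node13 = neg(-7) = 7
  node14 = min2(392, 7) = 7
  node24 = absv(-392) = 392
  node27 = max2(-56, 7) = 7
  node30 = neg(7) = -7
  node32 = max2(-7, -392) = -7
  node33 = max2(392, 7) = 392
  node35 = min2(392, -7) = -7

Propagation after the edit:
  node4: runs — input3 0->6; result 13.
  node6: runs — node4 7->13; result -728.
  node7: runs — node6 -392->-728; result 728.
  node14: runs — node7 392->728; result 7 (same value as before).
  node24: runs — node6 -392->-728; result 728.
  node27: checked — values it read are unchanged (node3 unchanged, node14 unchanged); reused cached 7 without running.
  node30: checked — values it read are unchanged (node27 unchanged); reused cached -7 without running.
  node32: runs — node6 -392->-728; result -7 (same value as before).
  node33: runs — node24 392->728; result 728.
  node35: runs — node33 392->728; result -7 (same value as before).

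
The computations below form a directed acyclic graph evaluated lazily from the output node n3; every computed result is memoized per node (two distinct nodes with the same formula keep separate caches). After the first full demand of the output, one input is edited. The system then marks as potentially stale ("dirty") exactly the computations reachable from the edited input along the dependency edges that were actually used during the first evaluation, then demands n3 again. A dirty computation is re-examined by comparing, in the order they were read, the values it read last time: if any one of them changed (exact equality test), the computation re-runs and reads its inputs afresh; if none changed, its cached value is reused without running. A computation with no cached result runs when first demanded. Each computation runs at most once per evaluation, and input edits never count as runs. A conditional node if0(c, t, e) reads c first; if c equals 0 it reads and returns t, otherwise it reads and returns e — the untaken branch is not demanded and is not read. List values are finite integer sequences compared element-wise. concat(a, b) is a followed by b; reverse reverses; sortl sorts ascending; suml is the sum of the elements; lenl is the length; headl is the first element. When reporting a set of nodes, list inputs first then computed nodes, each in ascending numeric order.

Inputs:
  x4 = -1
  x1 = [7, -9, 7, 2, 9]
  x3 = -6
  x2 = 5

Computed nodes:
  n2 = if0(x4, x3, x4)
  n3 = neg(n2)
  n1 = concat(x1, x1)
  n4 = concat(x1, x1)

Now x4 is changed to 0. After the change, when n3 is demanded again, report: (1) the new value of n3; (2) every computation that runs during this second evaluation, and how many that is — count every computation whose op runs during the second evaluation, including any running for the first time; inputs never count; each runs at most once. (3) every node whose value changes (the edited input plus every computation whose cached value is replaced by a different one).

Demanding n3 again yields 6.
2 computations run: n2, n3.
The nodes whose values change: x4, n2, n3.

First demand of the output computes:
  n2 = if0(x4=-1 -> else branch x4) = -1
  n3 = neg(-1) = 1

After the edit, cleaning proceeds:
  n2: a read changed (x4 -1->0; x4 -1->0) — executes, giving -6.
  n3: a read changed (n2 -1->-6) — executes, giving 6.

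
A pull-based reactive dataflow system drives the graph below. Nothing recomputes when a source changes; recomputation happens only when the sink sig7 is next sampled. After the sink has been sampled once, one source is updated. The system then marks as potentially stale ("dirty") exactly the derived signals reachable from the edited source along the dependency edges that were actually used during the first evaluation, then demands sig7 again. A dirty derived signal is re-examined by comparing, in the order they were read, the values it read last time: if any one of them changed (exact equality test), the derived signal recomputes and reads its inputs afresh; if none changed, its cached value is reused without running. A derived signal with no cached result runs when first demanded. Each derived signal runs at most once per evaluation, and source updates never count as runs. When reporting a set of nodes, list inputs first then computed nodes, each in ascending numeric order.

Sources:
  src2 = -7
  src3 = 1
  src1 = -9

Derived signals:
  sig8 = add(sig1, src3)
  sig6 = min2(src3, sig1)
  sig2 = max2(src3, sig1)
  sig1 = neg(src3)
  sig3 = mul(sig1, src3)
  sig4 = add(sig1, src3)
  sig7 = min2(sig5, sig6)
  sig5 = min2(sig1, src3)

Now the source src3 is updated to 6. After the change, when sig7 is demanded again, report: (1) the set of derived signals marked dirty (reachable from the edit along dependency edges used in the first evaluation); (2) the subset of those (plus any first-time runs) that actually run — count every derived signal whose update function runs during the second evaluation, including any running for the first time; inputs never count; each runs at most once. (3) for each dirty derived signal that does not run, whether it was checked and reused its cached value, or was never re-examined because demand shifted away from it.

First evaluation (everything demanded from the output):
  sig1 = neg(1) = -1
  sig5 = min2(-1, 1) = -1
  sig6 = min2(1, -1) = -1
  sig7 = min2(-1, -1) = -1

Propagation after the edit:
  sig1: runs — src3 1->6; result -6.
  sig5: runs — sig1 -1->-6; src3 1->6; result -6.
  sig6: runs — src3 1->6; sig1 -1->-6; result -6.
  sig7: runs — sig5 -1->-6; sig6 -1->-6; result -6.

Marked dirty: sig1, sig5, sig6, sig7.
Derived signals that run: sig1, sig5, sig6, sig7 — 4 in total.
Every dirty derived signal ran.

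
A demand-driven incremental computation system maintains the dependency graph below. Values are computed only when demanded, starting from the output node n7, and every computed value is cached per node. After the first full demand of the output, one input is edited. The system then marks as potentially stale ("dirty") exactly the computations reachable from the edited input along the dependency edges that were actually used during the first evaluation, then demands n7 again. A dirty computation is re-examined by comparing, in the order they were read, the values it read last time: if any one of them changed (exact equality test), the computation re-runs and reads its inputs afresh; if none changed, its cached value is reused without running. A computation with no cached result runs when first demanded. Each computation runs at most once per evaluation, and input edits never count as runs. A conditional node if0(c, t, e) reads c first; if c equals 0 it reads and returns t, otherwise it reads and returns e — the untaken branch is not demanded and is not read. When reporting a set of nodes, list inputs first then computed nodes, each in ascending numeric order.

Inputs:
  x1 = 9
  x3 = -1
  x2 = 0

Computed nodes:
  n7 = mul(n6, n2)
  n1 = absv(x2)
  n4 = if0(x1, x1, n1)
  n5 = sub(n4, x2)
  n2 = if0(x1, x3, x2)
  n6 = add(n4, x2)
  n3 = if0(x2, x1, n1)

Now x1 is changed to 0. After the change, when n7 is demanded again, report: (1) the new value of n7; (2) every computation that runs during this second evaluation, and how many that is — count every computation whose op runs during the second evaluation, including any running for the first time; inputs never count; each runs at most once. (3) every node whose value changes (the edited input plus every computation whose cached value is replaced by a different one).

New value of n7: 0.
Computations that run: n2, n4, n7 — 3 in total.
Values that change: x1, n2.
Key observation: the cutoff stops propagation at n6 — its inputs' values are unchanged, so it reuses its cache.

First evaluation (everything demanded from the output):
  n1 = absv(0) = 0
  n2 = if0(x1=9 -> else branch x2) = 0
  n4 = if0(x1=9 -> else branch n1) = 0
  n6 = add(0, 0) = 0
  n7 = mul(0, 0) = 0

Propagation after the edit:
  n2: runs — x1 9->0; result -1.
  n4: runs — x1 9->0; result 0 (same value as before).
  n6: checked — values it read are unchanged (n4 unchanged, x2 unchanged); reused cached 0 without running.
  n7: runs — n2 0->-1; result 0 (same value as before).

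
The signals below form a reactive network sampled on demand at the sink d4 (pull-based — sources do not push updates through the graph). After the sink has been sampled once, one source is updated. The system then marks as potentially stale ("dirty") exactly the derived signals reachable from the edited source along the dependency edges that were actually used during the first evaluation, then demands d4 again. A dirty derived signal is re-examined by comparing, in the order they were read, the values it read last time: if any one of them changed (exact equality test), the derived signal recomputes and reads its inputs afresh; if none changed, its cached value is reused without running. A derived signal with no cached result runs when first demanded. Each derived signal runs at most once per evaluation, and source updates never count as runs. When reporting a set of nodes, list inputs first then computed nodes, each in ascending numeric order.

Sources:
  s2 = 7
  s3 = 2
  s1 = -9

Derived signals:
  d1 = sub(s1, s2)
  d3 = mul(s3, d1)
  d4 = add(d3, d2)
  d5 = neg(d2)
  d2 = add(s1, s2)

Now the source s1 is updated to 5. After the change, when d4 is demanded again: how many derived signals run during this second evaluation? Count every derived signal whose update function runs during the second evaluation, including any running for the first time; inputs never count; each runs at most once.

Run set: d1, d2, d3, d4 (4 run).

Initial pass — values computed on the first demand:
  d1 = sub(-9, 7) = -16
  d2 = add(-9, 7) = -2
  d3 = mul(2, -16) = -32
  d4 = add(-32, -2) = -34

Second demand — change propagation:
  d1: re-runs because s1 -9->5; new result -2.
  d2: re-runs because s1 -9->5; new result 12.
  d3: re-runs because d1 -16->-2; new result -4.
  d4: re-runs because d3 -32->-4; d2 -2->12; new result 8.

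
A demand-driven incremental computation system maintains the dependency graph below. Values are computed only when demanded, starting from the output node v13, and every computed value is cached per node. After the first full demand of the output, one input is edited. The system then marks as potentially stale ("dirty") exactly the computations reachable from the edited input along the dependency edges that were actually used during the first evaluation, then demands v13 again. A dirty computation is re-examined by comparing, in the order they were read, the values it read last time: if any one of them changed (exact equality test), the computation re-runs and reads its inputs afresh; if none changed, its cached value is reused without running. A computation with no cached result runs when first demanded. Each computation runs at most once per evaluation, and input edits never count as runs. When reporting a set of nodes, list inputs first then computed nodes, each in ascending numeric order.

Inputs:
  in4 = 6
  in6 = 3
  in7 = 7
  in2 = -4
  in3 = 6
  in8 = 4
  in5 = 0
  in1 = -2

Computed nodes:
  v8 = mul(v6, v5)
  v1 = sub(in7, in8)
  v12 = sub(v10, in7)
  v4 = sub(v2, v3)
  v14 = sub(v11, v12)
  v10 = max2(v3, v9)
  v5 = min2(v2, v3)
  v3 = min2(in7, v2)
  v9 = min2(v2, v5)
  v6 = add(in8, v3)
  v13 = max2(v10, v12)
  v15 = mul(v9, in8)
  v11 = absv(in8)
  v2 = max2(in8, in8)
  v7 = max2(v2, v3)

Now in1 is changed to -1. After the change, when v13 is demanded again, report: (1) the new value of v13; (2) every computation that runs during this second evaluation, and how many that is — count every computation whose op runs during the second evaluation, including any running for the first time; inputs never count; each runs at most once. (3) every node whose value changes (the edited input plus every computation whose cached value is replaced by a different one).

First evaluation (everything demanded from the output):
  v2 = max2(4, 4) = 4
  v3 = min2(7, 4) = 4
  v5 = min2(4, 4) = 4
  v9 = min2(4, 4) = 4
  v10 = max2(4, 4) = 4
  v12 = sub(4, 7) = -3
  v13 = max2(4, -3) = 4

Propagation after the edit:
  in1 feeds no computation that the output demands — nothing is marked dirty and nothing runs.

Key observation: in1 is never demanded by the output, so the edit triggers no recomputation at all.

New value of v13: 4.
Computations that run: none — 0 in total.
Values that change: in1.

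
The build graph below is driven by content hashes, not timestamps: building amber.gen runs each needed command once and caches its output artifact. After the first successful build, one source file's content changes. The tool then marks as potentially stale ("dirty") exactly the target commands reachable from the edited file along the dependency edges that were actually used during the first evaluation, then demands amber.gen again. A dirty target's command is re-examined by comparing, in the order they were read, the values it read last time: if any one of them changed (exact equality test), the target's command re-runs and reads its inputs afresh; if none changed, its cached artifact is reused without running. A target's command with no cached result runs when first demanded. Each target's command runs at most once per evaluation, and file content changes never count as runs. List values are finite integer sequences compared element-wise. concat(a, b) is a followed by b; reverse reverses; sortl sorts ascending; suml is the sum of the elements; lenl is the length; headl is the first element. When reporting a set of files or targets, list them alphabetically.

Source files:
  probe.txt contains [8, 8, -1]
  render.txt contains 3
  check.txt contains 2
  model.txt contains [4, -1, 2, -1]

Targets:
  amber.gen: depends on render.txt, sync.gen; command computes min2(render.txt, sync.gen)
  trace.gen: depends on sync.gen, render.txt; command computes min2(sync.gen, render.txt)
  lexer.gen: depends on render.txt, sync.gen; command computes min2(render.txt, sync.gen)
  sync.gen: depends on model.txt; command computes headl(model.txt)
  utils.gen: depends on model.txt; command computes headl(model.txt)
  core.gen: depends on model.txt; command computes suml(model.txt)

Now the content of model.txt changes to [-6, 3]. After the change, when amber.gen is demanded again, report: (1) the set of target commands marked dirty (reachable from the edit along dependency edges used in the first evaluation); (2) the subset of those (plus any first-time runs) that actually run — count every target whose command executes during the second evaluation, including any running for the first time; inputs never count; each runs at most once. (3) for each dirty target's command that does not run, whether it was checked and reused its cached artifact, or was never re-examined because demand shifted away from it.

Dirty set: amber.gen, sync.gen.
Run set: amber.gen, sync.gen (2 run).
All dirty target commands ended up running.

Initial pass — values computed on the first demand:
  sync.gen = headl([4, -1, 2, -1]) = 4
  amber.gen = min2(3, 4) = 3

Second demand — change propagation:
  sync.gen: re-runs because model.txt [4, -1, 2, -1]->[-6, 3]; new result -6.
  amber.gen: re-runs because sync.gen 4->-6; new result -6.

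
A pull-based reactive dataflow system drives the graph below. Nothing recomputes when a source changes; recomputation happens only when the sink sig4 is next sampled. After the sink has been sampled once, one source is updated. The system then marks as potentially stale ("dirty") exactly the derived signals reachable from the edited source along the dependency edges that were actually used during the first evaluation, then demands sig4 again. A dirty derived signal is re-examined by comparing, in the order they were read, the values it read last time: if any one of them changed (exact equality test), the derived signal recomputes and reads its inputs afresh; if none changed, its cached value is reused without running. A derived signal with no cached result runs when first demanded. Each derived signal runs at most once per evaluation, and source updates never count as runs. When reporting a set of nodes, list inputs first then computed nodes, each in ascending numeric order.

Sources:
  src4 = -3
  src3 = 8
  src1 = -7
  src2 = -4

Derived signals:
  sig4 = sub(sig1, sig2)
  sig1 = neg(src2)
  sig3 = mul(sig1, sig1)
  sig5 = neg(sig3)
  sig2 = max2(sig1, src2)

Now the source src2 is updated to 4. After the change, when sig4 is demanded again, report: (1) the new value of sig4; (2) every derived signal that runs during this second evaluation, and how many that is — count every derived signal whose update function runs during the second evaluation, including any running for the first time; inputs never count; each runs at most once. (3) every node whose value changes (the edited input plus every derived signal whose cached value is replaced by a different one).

New value of sig4: -8.
Derived signals that run: sig1, sig2, sig4 — 3 in total.
Values that change: src2, sig1, sig4.

First evaluation (everything demanded from the output):
  sig1 = neg(-4) = 4
  sig2 = max2(4, -4) = 4
  sig4 = sub(4, 4) = 0

Propagation after the edit:
  sig1: runs — src2 -4->4; result -4.
  sig2: runs — sig1 4->-4; src2 -4->4; result 4 (same value as before).
  sig4: runs — sig1 4->-4; result -8.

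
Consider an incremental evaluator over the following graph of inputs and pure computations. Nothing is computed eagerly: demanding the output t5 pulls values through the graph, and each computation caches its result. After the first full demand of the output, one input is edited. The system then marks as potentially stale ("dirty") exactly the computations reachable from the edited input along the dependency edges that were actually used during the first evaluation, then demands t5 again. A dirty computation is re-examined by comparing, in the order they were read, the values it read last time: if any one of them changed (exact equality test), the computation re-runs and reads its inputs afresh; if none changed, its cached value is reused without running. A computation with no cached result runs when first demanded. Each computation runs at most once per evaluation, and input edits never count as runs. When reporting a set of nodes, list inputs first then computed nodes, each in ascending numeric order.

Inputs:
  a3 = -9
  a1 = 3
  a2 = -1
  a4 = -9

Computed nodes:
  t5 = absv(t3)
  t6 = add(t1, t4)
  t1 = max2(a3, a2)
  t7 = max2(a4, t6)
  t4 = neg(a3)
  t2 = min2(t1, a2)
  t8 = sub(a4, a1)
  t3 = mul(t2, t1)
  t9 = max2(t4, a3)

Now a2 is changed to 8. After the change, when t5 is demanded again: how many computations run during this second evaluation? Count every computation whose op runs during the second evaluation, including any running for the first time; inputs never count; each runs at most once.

Run set: t1, t2, t3, t5 (4 run).

Initial pass — values computed on the first demand:
  t1 = max2(-9, -1) = -1
  t2 = min2(-1, -1) = -1
  t3 = mul(-1, -1) = 1
  t5 = absv(1) = 1

Second demand — change propagation:
  t1: re-runs because a2 -1->8; new result 8.
  t2: re-runs because t1 -1->8; a2 -1->8; new result 8.
  t3: re-runs because t2 -1->8; t1 -1->8; new result 64.
  t5: re-runs because t3 1->64; new result 64.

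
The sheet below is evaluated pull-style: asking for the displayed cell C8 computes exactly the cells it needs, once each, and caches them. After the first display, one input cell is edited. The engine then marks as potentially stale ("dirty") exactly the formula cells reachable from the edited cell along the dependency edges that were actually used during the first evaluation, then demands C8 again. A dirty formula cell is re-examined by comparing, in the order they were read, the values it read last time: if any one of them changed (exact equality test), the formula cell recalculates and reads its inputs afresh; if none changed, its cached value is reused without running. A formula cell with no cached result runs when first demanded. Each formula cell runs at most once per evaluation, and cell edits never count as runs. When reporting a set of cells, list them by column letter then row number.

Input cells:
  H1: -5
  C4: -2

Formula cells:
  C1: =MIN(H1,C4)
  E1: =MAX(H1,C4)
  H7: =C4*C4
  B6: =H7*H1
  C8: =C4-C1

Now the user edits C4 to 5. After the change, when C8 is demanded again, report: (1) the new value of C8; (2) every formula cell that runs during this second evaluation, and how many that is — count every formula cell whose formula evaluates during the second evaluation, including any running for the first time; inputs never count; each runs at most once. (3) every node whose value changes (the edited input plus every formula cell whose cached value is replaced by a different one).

First demand of the output computes:
  C1 = MIN(-5, -2) = -5
  C8 = -2 - -5 = 3

After the edit, cleaning proceeds:
  C1: a read changed (C4 -2->5) — executes, giving -5 — identical to its old value.
  C8: a read changed (C4 -2->5) — executes, giving 10.

Demanding C8 again yields 10.
2 formula cells run: C1, C8.
The nodes whose values change: C4, C8.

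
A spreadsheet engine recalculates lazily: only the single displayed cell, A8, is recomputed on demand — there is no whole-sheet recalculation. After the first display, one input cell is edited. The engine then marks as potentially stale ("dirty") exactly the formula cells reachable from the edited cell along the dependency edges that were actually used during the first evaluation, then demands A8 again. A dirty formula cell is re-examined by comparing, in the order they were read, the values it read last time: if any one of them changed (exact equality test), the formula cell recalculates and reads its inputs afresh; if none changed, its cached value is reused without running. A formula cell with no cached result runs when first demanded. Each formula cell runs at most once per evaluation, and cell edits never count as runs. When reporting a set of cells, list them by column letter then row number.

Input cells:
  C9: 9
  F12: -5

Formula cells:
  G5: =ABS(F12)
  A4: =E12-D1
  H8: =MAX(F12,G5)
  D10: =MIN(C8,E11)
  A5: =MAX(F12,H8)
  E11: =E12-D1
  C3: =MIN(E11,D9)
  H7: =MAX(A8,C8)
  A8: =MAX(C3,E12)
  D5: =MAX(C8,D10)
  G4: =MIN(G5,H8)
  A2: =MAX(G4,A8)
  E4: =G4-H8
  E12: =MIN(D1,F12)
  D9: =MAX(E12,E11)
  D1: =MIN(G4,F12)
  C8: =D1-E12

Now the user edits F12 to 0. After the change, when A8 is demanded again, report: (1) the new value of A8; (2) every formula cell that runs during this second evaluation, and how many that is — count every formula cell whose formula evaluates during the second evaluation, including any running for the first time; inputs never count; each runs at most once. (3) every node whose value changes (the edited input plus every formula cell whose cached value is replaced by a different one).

First evaluation (everything demanded from the output):
  G5 = ABS(-5) = 5
  H8 = MAX(-5, 5) = 5
  G4 = MIN(5, 5) = 5
  D1 = MIN(5, -5) = -5
  E12 = MIN(-5, -5) = -5
  E11 = -5 - -5 = 0
  D9 = MAX(-5, 0) = 0
  C3 = MIN(0, 0) = 0
  A8 = MAX(0, -5) = 0

Propagation after the edit:
  G5: runs — F12 -5->0; result 0.
  H8: runs — F12 -5->0; G5 5->0; result 0.
  G4: runs — G5 5->0; H8 5->0; result 0.
  D1: runs — G4 5->0; F12 -5->0; result 0.
  E12: runs — D1 -5->0; F12 -5->0; result 0.
  E11: runs — E12 -5->0; D1 -5->0; result 0 (same value as before).
  D9: runs — E12 -5->0; result 0 (same value as before).
  C3: checked — values it read are unchanged (E11 unchanged, D9 unchanged); reused cached 0 without running.
  A8: runs — E12 -5->0; result 0 (same value as before).

Key observation: the cutoff stops propagation at C3 — its inputs' values are unchanged, so it reuses its cache.

New value of A8: 0.
Formula cells that run: A8, D1, D9, E11, E12, G4, G5, H8 — 8 in total.
Values that change: D1, E12, F12, G4, G5, H8.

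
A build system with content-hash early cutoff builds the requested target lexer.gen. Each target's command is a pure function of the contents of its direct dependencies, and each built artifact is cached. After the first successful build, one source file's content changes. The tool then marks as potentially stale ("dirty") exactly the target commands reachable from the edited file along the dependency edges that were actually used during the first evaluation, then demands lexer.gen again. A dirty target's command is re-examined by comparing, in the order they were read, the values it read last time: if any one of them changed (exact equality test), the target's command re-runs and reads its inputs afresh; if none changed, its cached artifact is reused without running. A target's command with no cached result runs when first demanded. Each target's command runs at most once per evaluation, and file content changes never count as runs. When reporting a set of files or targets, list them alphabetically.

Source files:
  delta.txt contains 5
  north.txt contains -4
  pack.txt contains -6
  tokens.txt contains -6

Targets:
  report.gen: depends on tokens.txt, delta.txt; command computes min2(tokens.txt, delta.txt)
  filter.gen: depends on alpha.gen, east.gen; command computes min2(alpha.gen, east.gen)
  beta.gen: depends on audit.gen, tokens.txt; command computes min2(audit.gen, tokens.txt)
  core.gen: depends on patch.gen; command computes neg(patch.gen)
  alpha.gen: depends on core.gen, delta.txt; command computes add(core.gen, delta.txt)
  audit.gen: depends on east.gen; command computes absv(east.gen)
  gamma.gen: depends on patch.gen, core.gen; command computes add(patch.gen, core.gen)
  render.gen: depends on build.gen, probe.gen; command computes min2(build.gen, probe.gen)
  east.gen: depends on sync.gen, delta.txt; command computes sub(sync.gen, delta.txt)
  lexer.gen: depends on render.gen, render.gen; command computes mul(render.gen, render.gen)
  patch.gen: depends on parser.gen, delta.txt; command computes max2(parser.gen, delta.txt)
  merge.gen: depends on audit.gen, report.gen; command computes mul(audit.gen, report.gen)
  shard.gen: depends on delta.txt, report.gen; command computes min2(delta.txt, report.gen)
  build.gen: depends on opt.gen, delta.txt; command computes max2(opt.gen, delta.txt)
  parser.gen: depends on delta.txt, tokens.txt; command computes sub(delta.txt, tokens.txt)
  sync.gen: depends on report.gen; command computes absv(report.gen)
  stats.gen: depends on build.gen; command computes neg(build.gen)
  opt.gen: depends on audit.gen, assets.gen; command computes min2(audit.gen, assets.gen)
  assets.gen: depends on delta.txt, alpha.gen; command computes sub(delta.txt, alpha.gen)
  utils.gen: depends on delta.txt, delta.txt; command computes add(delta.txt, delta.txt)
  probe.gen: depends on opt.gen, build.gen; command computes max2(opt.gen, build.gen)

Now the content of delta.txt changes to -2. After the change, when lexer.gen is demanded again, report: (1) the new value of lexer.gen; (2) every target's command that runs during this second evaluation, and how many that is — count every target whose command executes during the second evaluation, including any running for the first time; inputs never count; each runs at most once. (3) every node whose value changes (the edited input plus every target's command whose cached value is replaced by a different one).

New value of lexer.gen: 16.
Target commands that run: alpha.gen, assets.gen, audit.gen, build.gen, core.gen, east.gen, lexer.gen, opt.gen, parser.gen, patch.gen, probe.gen, render.gen, report.gen — 13 in total.
Values that change: assets.gen, audit.gen, build.gen, core.gen, delta.txt, east.gen, lexer.gen, opt.gen, parser.gen, patch.gen, probe.gen, render.gen.
Key observation: the cutoff stops propagation at sync.gen — its inputs' values are unchanged, so it reuses its cache.

First evaluation (everything demanded from the output):
  parser.gen = sub(5, -6) = 11
  patch.gen = max2(11, 5) = 11
  core.gen = neg(11) = -11
  alpha.gen = add(-11, 5) = -6
  assets.gen = sub(5, -6) = 11
  report.gen = min2(-6, 5) = -6
  sync.gen = absv(-6) = 6
  east.gen = sub(6, 5) = 1
  audit.gen = absv(1) = 1
  opt.gen = min2(1, 11) = 1
  build.gen = max2(1, 5) = 5
  probe.gen = max2(1, 5) = 5
  render.gen = min2(5, 5) = 5
  lexer.gen = mul(5, 5) = 25

Propagation after the edit:
  parser.gen: runs — delta.txt 5->-2; result 4.
  patch.gen: runs — parser.gen 11->4; delta.txt 5->-2; result 4.
  core.gen: runs — patch.gen 11->4; result -4.
  alpha.gen: runs — core.gen -11->-4; delta.txt 5->-2; result -6 (same value as before).
  assets.gen: runs — delta.txt 5->-2; result 4.
  report.gen: runs — delta.txt 5->-2; result -6 (same value as before).
  sync.gen: checked — values it read are unchanged (report.gen unchanged); reused cached 6 without running.
  east.gen: runs — delta.txt 5->-2; result 8.
  audit.gen: runs — east.gen 1->8; result 8.
  opt.gen: runs — audit.gen 1->8; assets.gen 11->4; result 4.
  build.gen: runs — opt.gen 1->4; delta.txt 5->-2; result 4.
  probe.gen: runs — opt.gen 1->4; build.gen 5->4; result 4.
  render.gen: runs — build.gen 5->4; probe.gen 5->4; result 4.
  lexer.gen: runs — render.gen 5->4; render.gen 5->4; result 16.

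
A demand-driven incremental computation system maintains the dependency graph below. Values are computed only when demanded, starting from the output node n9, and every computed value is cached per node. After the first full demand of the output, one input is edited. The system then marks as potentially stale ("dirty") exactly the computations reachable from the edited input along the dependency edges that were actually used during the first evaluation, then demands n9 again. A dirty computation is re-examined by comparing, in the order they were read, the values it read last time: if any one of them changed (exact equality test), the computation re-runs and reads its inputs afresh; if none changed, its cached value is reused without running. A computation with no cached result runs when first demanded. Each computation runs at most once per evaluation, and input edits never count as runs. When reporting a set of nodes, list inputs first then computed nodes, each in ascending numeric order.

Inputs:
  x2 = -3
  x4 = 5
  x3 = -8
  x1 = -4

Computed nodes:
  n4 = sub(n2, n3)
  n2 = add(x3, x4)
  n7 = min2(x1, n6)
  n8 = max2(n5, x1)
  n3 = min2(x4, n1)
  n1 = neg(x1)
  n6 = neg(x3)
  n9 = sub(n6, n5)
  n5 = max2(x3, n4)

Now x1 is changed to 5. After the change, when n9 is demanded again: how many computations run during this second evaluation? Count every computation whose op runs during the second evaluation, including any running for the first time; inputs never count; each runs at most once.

Computations that run: n1, n3, n4, n5, n9 — 5 in total.

First evaluation (everything demanded from the output):
  n1 = neg(-4) = 4
  n2 = add(-8, 5) = -3
  n3 = min2(5, 4) = 4
  n4 = sub(-3, 4) = -7
  n5 = max2(-8, -7) = -7
  n6 = neg(-8) = 8
  n9 = sub(8, -7) = 15

Propagation after the edit:
  n1: runs — x1 -4->5; result -5.
  n3: runs — n1 4->-5; result -5.
  n4: runs — n3 4->-5; result 2.
  n5: runs — n4 -7->2; result 2.
  n9: runs — n5 -7->2; result 6.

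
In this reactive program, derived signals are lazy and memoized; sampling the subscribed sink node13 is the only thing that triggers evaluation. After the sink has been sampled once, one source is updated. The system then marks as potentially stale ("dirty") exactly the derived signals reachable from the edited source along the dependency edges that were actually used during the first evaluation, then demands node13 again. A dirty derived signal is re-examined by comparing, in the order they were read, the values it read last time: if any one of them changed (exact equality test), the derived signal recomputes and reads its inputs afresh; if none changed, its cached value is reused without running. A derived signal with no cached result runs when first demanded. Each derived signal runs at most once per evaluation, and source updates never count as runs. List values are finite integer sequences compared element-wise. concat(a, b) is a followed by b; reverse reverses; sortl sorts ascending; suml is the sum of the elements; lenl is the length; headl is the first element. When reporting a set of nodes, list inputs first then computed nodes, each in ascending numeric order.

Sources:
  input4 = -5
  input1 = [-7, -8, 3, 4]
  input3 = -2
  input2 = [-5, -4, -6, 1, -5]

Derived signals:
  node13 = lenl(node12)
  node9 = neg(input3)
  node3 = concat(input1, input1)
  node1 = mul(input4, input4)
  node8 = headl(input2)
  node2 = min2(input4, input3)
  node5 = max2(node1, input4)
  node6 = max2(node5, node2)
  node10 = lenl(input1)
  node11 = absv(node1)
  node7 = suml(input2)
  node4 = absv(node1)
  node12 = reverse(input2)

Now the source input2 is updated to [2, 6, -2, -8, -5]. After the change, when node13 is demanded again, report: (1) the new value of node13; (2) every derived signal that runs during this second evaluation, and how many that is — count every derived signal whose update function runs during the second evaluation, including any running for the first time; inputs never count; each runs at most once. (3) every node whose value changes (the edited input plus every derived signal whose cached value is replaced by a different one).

Demanding node13 again yields 5.
2 derived signals run: node12, node13.
The nodes whose values change: input2, node12.

First demand of the output computes:
  node12 = reverse([-5, -4, -6, 1, -5]) = [-5, 1, -6, -4, -5]
  node13 = lenl([-5, 1, -6, -4, -5]) = 5

After the edit, cleaning proceeds:
  node12: a read changed (input2 [-5, -4, -6, 1, -5]->[2, 6, -2, -8, -5]) — executes, giving [-5, -8, -2, 6, 2].
  node13: a read changed (node12 [-5, 1, -6, -4, -5]->[-5, -8, -2, 6, 2]) — executes, giving 5 — identical to its old value.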